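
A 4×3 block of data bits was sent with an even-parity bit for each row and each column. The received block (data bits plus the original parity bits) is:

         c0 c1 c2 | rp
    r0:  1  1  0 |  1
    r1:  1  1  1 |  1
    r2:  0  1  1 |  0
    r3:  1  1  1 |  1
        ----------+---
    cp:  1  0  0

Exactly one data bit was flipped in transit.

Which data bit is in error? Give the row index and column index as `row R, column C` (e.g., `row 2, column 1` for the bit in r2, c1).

Recompute each row's even parity and compare to rp:
  r0: data parity 0, sent rp 1 → mismatch
  r1: data parity 1, sent rp 1 → ok
  r2: data parity 0, sent rp 0 → ok
  r3: data parity 1, sent rp 1 → ok
Recompute each column's even parity and compare to cp:
  c0: data parity 1, sent cp 1 → ok
  c1: data parity 0, sent cp 0 → ok
  c2: data parity 1, sent cp 0 → mismatch
Exactly one row (r0) and one column (c2) fail → the flipped bit is at their intersection.

row 0, column 2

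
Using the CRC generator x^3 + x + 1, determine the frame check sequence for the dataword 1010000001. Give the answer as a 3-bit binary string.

Append 3 zeros: 1010000001000. Divide by 1011 (XOR where the leading bit is 1):
  pos 0: 1010 XOR 1011 = 0001
  pos 3: 1000 XOR 1011 = 0011
  pos 5: 1100 XOR 1011 = 0111
  pos 6: 1111 XOR 1011 = 0100
  pos 7: 1000 XOR 1011 = 0011
  pos 9: 1100 XOR 1011 = 0111
Remainder (last 3 bits) = 111. This is the CRC / FCS.

111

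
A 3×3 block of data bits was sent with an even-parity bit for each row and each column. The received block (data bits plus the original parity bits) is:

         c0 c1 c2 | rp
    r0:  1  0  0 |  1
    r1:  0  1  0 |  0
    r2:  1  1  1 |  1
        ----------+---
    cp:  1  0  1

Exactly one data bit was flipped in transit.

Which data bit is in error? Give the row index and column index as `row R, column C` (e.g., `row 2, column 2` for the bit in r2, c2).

row 1, column 0

Recompute each row's even parity and compare to rp:
  r0: data parity 1, sent rp 1 → ok
  r1: data parity 1, sent rp 0 → mismatch
  r2: data parity 1, sent rp 1 → ok
Recompute each column's even parity and compare to cp:
  c0: data parity 0, sent cp 1 → mismatch
  c1: data parity 0, sent cp 0 → ok
  c2: data parity 1, sent cp 1 → ok
Exactly one row (r1) and one column (c0) fail → the flipped bit is at their intersection.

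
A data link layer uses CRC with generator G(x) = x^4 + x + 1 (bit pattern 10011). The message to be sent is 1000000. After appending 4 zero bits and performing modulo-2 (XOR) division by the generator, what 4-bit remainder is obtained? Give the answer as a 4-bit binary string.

Append 4 zeros: 10000000000. Divide by 10011 (XOR where the leading bit is 1):
  pos 0: 10000 XOR 10011 = 00011
  pos 3: 11000 XOR 10011 = 01011
  pos 4: 10110 XOR 10011 = 00101
  pos 6: 10100 XOR 10011 = 00111
Remainder (last 4 bits) = 0111. This is the CRC / FCS.

0111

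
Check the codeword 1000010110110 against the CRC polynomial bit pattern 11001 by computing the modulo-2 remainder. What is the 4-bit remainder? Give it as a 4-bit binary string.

Modulo-2 division of 1000010110110 by 11001:
  pos 0: 10000 XOR 11001 = 01001
  pos 1: 10011 XOR 11001 = 01010
  pos 2: 10100 XOR 11001 = 01101
  pos 3: 11011 XOR 11001 = 00010
  pos 6: 10101 XOR 11001 = 01100
  pos 7: 11001 XOR 11001 = 00000
Remainder = 0000 (zero — the frame passes the CRC check).

0000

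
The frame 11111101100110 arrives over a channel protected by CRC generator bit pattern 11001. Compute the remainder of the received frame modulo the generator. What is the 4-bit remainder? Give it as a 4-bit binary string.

Modulo-2 division of 11111101100110 by 11001:
  pos 0: 11111 XOR 11001 = 00110
  pos 2: 11010 XOR 11001 = 00011
  pos 5: 11110 XOR 11001 = 00111
  pos 7: 11101 XOR 11001 = 00100
  pos 9: 10010 XOR 11001 = 01011
Remainder = 1011 (nonzero — an error is detected).

1011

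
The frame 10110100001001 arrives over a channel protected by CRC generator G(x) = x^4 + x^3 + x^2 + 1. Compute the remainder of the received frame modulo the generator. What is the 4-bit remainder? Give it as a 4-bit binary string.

Modulo-2 division of 10110100001001 by 11101:
  pos 0: 10110 XOR 11101 = 01011
  pos 1: 10111 XOR 11101 = 01010
  pos 2: 10100 XOR 11101 = 01001
  pos 3: 10010 XOR 11101 = 01111
  pos 4: 11110 XOR 11101 = 00011
  pos 7: 11010 XOR 11101 = 00111
  pos 9: 11101 XOR 11101 = 00000
Remainder = 0000 (zero — the frame passes the CRC check).

0000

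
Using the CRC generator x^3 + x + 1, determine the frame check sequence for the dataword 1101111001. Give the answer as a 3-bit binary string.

000

Append 3 zeros: 1101111001000. Divide by 1011 (XOR where the leading bit is 1):
  pos 0: 1101 XOR 1011 = 0110
  pos 1: 1101 XOR 1011 = 0110
  pos 2: 1101 XOR 1011 = 0110
  pos 3: 1101 XOR 1011 = 0110
  pos 4: 1100 XOR 1011 = 0111
  pos 5: 1110 XOR 1011 = 0101
  pos 6: 1011 XOR 1011 = 0000
Remainder (last 3 bits) = 000. This is the CRC / FCS.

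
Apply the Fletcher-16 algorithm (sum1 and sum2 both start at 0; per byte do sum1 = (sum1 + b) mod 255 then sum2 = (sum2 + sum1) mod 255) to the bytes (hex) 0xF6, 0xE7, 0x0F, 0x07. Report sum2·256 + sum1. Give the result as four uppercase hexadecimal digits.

Running sums (mod 255):
  after byte 0 (0xF6): sum1=246, sum2=246
  after byte 1 (0xE7): sum1=222, sum2=213
  after byte 2 (0x0F): sum1=237, sum2=195
  after byte 3 (0x07): sum1=244, sum2=184
Checksum = sum2·256 + sum1 = 184·256 + 244 = 47348 = 0xB8F4.

B8F4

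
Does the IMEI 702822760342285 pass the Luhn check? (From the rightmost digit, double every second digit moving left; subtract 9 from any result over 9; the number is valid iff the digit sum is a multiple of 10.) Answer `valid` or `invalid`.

valid

From the right, keep odd positions and double even positions (subtract 9 from any doubled value over 9):
  doubled (positions 2,4,...): 7 4 6 3 4 7 0 → sum 31
  kept (positions 1,3,...): 5 2 4 0 7 2 2 7 → sum 29
Total = 60.
60 mod 10 = 0, so the number is valid.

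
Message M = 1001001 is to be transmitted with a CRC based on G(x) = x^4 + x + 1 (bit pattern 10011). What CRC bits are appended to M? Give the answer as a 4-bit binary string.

Append 4 zeros: 10010010000. Divide by 10011 (XOR where the leading bit is 1):
  pos 0: 10010 XOR 10011 = 00001
  pos 4: 10100 XOR 10011 = 00111
  pos 6: 11100 XOR 10011 = 01111
Remainder (last 4 bits) = 1111. This is the CRC / FCS.

1111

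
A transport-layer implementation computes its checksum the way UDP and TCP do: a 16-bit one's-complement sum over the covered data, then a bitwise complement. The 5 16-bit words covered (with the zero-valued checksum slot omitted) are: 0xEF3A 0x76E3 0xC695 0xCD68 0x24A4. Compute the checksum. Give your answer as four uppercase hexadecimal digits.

One's-complement addition (fold any carry out of bit 15 back into bit 0):
  0xEF3A + 0x76E3 = 0x1661D → wrap carry → 0x661E
  0x661E + 0xC695 = 0x12CB3 → wrap carry → 0x2CB4
  0x2CB4 + 0xCD68 = 0x0FA1C
  0xFA1C + 0x24A4 = 0x11EC0 → wrap carry → 0x1EC1
One's-complement sum = 0x1EC1.
Checksum = ~0x1EC1 & 0xFFFF = 0xE13E.

E13E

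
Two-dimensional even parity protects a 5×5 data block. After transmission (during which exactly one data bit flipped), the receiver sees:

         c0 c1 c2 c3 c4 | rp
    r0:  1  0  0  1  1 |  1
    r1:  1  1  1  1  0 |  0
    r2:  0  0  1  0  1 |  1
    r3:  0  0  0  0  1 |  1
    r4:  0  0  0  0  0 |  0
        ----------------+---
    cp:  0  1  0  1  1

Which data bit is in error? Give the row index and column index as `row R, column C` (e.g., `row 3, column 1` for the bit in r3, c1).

row 2, column 3

Recompute each row's even parity and compare to rp:
  r0: data parity 1, sent rp 1 → ok
  r1: data parity 0, sent rp 0 → ok
  r2: data parity 0, sent rp 1 → mismatch
  r3: data parity 1, sent rp 1 → ok
  r4: data parity 0, sent rp 0 → ok
Recompute each column's even parity and compare to cp:
  c0: data parity 0, sent cp 0 → ok
  c1: data parity 1, sent cp 1 → ok
  c2: data parity 0, sent cp 0 → ok
  c3: data parity 0, sent cp 1 → mismatch
  c4: data parity 1, sent cp 1 → ok
Exactly one row (r2) and one column (c3) fail → the flipped bit is at their intersection.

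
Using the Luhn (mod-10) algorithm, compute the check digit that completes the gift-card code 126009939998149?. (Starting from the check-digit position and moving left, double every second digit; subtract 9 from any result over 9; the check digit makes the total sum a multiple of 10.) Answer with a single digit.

2

Partial digits right→left: 9 4 1 8 9 9 9 3 9 9 0 0 6 2 1
Double every second digit counting from the check-digit position (so the 1st, 3rd, 5th, ... of the partial from the right).
  doubled (with −9 where >9): 9 2 9 9 9 0 3 2 → sum 43
  kept as-is: 4 8 9 3 9 0 2 → sum 35
Total = 43 + 35 = 78.
Check digit = (10 − (78 mod 10)) mod 10 = 2.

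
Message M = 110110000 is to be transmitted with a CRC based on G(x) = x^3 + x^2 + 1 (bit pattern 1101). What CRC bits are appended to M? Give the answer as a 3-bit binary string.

001

Append 3 zeros: 110110000000. Divide by 1101 (XOR where the leading bit is 1):
  pos 0: 1101 XOR 1101 = 0000
  pos 4: 1000 XOR 1101 = 0101
  pos 5: 1010 XOR 1101 = 0111
  pos 6: 1110 XOR 1101 = 0011
  pos 8: 1100 XOR 1101 = 0001
Remainder (last 3 bits) = 001. This is the CRC / FCS.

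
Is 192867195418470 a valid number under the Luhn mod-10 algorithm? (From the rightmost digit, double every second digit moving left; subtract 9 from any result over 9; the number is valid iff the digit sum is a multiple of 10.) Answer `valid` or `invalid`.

valid

From the right, keep odd positions and double even positions (subtract 9 from any doubled value over 9):
  doubled (positions 2,4,...): 5 7 8 9 5 7 9 → sum 50
  kept (positions 1,3,...): 0 4 1 5 1 6 2 1 → sum 20
Total = 70.
70 mod 10 = 0, so the number is valid.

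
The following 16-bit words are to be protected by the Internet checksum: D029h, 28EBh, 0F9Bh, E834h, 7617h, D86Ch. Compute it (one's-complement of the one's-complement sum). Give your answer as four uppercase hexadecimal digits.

One's-complement addition (fold any carry out of bit 15 back into bit 0):
  0xD029 + 0x28EB = 0x0F914
  0xF914 + 0x0F9B = 0x108AF → wrap carry → 0x08B0
  0x08B0 + 0xE834 = 0x0F0E4
  0xF0E4 + 0x7617 = 0x166FB → wrap carry → 0x66FC
  0x66FC + 0xD86C = 0x13F68 → wrap carry → 0x3F69
One's-complement sum = 0x3F69.
Checksum = ~0x3F69 & 0xFFFF = 0xC096.

C096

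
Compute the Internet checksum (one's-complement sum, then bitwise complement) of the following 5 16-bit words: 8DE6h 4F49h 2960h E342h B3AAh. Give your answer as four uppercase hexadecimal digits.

One's-complement addition (fold any carry out of bit 15 back into bit 0):
  0x8DE6 + 0x4F49 = 0x0DD2F
  0xDD2F + 0x2960 = 0x1068F → wrap carry → 0x0690
  0x0690 + 0xE342 = 0x0E9D2
  0xE9D2 + 0xB3AA = 0x19D7C → wrap carry → 0x9D7D
One's-complement sum = 0x9D7D.
Checksum = ~0x9D7D & 0xFFFF = 0x6282.

6282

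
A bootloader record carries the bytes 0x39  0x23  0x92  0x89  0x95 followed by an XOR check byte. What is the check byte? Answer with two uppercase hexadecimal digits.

94

XOR the bytes together:
  start with 0x39
  0x39 ⊕ 0x23 = 0x1A
  0x1A ⊕ 0x92 = 0x88
  0x88 ⊕ 0x89 = 0x01
  0x01 ⊕ 0x95 = 0x94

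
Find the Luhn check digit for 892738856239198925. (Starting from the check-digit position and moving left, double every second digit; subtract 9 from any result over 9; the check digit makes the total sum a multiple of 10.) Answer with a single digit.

Partial digits right→left: 5 2 9 8 9 1 9 3 2 6 5 8 8 3 7 2 9 8
Double every second digit counting from the check-digit position (so the 1st, 3rd, 5th, ... of the partial from the right).
  doubled (with −9 where >9): 1 9 9 9 4 1 7 5 9 → sum 54
  kept as-is: 2 8 1 3 6 8 3 2 8 → sum 41
Total = 54 + 41 = 95.
Check digit = (10 − (95 mod 10)) mod 10 = 5.

5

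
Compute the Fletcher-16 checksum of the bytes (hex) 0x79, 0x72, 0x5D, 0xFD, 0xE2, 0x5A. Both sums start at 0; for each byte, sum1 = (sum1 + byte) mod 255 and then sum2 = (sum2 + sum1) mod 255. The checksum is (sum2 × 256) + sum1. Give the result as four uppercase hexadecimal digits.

Running sums (mod 255):
  after byte 0 (0x79): sum1=121, sum2=121
  after byte 1 (0x72): sum1=235, sum2=101
  after byte 2 (0x5D): sum1=73, sum2=174
  after byte 3 (0xFD): sum1=71, sum2=245
  after byte 4 (0xE2): sum1=42, sum2=32
  after byte 5 (0x5A): sum1=132, sum2=164
Checksum = sum2·256 + sum1 = 164·256 + 132 = 42116 = 0xA484.

A484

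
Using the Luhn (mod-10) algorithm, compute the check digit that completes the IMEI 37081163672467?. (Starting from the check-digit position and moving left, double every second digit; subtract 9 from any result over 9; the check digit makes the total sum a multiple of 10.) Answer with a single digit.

Partial digits right→left: 7 6 4 2 7 6 3 6 1 1 8 0 7 3
Double every second digit counting from the check-digit position (so the 1st, 3rd, 5th, ... of the partial from the right).
  doubled (with −9 where >9): 5 8 5 6 2 7 5 → sum 38
  kept as-is: 6 2 6 6 1 0 3 → sum 24
Total = 38 + 24 = 62.
Check digit = (10 − (62 mod 10)) mod 10 = 8.

8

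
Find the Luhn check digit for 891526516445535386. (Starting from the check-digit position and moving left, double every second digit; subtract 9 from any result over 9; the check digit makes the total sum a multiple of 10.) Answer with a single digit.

Partial digits right→left: 6 8 3 5 3 5 5 4 4 6 1 5 6 2 5 1 9 8
Double every second digit counting from the check-digit position (so the 1st, 3rd, 5th, ... of the partial from the right).
  doubled (with −9 where >9): 3 6 6 1 8 2 3 1 9 → sum 39
  kept as-is: 8 5 5 4 6 5 2 1 8 → sum 44
Total = 39 + 44 = 83.
Check digit = (10 − (83 mod 10)) mod 10 = 7.

7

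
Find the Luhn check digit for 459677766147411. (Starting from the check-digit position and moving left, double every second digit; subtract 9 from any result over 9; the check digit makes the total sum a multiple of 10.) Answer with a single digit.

Partial digits right→left: 1 1 4 7 4 1 6 6 7 7 7 6 9 5 4
Double every second digit counting from the check-digit position (so the 1st, 3rd, 5th, ... of the partial from the right).
  doubled (with −9 where >9): 2 8 8 3 5 5 9 8 → sum 48
  kept as-is: 1 7 1 6 7 6 5 → sum 33
Total = 48 + 33 = 81.
Check digit = (10 − (81 mod 10)) mod 10 = 9.

9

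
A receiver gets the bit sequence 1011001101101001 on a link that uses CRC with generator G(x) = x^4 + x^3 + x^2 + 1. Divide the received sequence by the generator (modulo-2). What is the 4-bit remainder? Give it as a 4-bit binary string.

1101

Modulo-2 division of 1011001101101001 by 11101:
  pos 0: 10110 XOR 11101 = 01011
  pos 1: 10110 XOR 11101 = 01011
  pos 2: 10111 XOR 11101 = 01010
  pos 3: 10101 XOR 11101 = 01000
  pos 4: 10000 XOR 11101 = 01101
  pos 5: 11011 XOR 11101 = 00110
  pos 7: 11010 XOR 11101 = 00111
  pos 9: 11110 XOR 11101 = 00011
Remainder = 1101 (nonzero — an error is detected).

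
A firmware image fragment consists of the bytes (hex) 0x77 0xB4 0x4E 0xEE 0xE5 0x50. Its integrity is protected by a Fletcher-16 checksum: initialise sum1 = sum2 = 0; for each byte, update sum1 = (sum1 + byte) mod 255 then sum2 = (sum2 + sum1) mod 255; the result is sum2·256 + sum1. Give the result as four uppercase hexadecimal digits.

Running sums (mod 255):
  after byte 0 (0x77): sum1=119, sum2=119
  after byte 1 (0xB4): sum1=44, sum2=163
  after byte 2 (0x4E): sum1=122, sum2=30
  after byte 3 (0xEE): sum1=105, sum2=135
  after byte 4 (0xE5): sum1=79, sum2=214
  after byte 5 (0x50): sum1=159, sum2=118
Checksum = sum2·256 + sum1 = 118·256 + 159 = 30367 = 0x769F.

769F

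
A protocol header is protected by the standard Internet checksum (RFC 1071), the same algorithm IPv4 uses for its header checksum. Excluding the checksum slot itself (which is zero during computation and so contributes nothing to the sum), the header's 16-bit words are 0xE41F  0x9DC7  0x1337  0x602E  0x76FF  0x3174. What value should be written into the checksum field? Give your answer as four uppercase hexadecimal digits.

One's-complement addition (fold any carry out of bit 15 back into bit 0):
  0xE41F + 0x9DC7 = 0x181E6 → wrap carry → 0x81E7
  0x81E7 + 0x1337 = 0x0951E
  0x951E + 0x602E = 0x0F54C
  0xF54C + 0x76FF = 0x16C4B → wrap carry → 0x6C4C
  0x6C4C + 0x3174 = 0x09DC0
One's-complement sum = 0x9DC0.
Checksum = ~0x9DC0 & 0xFFFF = 0x623F.

623F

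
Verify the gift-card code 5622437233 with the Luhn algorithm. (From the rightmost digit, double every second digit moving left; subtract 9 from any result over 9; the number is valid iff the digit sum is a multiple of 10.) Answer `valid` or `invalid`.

From the right, keep odd positions and double even positions (subtract 9 from any doubled value over 9):
  doubled (positions 2,4,...): 6 5 8 4 1 → sum 24
  kept (positions 1,3,...): 3 2 3 2 6 → sum 16
Total = 40.
40 mod 10 = 0, so the number is valid.

valid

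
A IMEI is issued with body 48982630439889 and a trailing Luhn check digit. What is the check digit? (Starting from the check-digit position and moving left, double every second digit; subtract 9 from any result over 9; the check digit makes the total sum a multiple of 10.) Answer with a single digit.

2

Partial digits right→left: 9 8 8 9 3 4 0 3 6 2 8 9 8 4
Double every second digit counting from the check-digit position (so the 1st, 3rd, 5th, ... of the partial from the right).
  doubled (with −9 where >9): 9 7 6 0 3 7 7 → sum 39
  kept as-is: 8 9 4 3 2 9 4 → sum 39
Total = 39 + 39 = 78.
Check digit = (10 − (78 mod 10)) mod 10 = 2.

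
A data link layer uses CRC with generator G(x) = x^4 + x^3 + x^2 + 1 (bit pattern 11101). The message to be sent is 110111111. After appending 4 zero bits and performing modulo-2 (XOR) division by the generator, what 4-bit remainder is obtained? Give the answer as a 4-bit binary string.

Append 4 zeros: 1101111110000. Divide by 11101 (XOR where the leading bit is 1):
  pos 0: 11011 XOR 11101 = 00110
  pos 2: 11011 XOR 11101 = 00110
  pos 4: 11011 XOR 11101 = 00110
  pos 6: 11000 XOR 11101 = 00101
  pos 8: 10100 XOR 11101 = 01001
Remainder (last 4 bits) = 1001. This is the CRC / FCS.

1001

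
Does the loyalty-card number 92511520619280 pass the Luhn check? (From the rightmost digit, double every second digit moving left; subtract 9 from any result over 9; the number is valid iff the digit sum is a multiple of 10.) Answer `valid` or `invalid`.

From the right, keep odd positions and double even positions (subtract 9 from any doubled value over 9):
  doubled (positions 2,4,...): 7 9 3 4 2 1 9 → sum 35
  kept (positions 1,3,...): 0 2 1 0 5 1 2 → sum 11
Total = 46.
46 mod 10 = 6, so the number is invalid.

invalid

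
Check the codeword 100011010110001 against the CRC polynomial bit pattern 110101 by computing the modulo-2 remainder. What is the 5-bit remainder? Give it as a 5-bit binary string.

01011

Modulo-2 division of 100011010110001 by 110101:
  pos 0: 100011 XOR 110101 = 010110
  pos 1: 101100 XOR 110101 = 011001
  pos 2: 110011 XOR 110101 = 000110
  pos 5: 110011 XOR 110101 = 000110
  pos 8: 110000 XOR 110101 = 000101
Remainder = 01011 (nonzero — an error is detected).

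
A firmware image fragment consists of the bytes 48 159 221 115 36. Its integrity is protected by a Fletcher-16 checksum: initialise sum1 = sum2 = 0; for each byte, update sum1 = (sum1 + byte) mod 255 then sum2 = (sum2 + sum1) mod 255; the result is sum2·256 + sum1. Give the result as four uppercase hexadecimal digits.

Running sums (mod 255):
  after byte 0 (48): sum1=48, sum2=48
  after byte 1 (159): sum1=207, sum2=0
  after byte 2 (221): sum1=173, sum2=173
  after byte 3 (115): sum1=33, sum2=206
  after byte 4 (36): sum1=69, sum2=20
Checksum = sum2·256 + sum1 = 20·256 + 69 = 5189 = 0x1445.

1445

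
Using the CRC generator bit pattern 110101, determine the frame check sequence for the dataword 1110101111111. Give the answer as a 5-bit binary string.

Append 5 zeros: 111010111111100000. Divide by 110101 (XOR where the leading bit is 1):
  pos 0: 111010 XOR 110101 = 001111
  pos 2: 111111 XOR 110101 = 001010
  pos 4: 101011 XOR 110101 = 011110
  pos 5: 111101 XOR 110101 = 001000
  pos 7: 100011 XOR 110101 = 010110
  pos 8: 101100 XOR 110101 = 011001
  pos 9: 110010 XOR 110101 = 000111
  pos 12: 111000 XOR 110101 = 001101
Remainder (last 5 bits) = 01101. This is the CRC / FCS.

01101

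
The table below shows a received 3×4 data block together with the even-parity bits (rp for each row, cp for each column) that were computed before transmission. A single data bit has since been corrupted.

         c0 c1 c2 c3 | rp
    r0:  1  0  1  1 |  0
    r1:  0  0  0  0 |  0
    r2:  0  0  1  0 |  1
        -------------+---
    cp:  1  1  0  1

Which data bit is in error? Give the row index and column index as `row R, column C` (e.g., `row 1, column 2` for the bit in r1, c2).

Recompute each row's even parity and compare to rp:
  r0: data parity 1, sent rp 0 → mismatch
  r1: data parity 0, sent rp 0 → ok
  r2: data parity 1, sent rp 1 → ok
Recompute each column's even parity and compare to cp:
  c0: data parity 1, sent cp 1 → ok
  c1: data parity 0, sent cp 1 → mismatch
  c2: data parity 0, sent cp 0 → ok
  c3: data parity 1, sent cp 1 → ok
Exactly one row (r0) and one column (c1) fail → the flipped bit is at their intersection.

row 0, column 1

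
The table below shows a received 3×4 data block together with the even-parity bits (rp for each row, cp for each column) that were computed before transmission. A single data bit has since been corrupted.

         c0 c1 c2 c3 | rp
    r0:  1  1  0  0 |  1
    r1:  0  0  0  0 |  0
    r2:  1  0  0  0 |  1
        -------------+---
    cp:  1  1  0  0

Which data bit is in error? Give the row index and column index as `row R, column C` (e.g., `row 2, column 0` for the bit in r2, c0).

row 0, column 0

Recompute each row's even parity and compare to rp:
  r0: data parity 0, sent rp 1 → mismatch
  r1: data parity 0, sent rp 0 → ok
  r2: data parity 1, sent rp 1 → ok
Recompute each column's even parity and compare to cp:
  c0: data parity 0, sent cp 1 → mismatch
  c1: data parity 1, sent cp 1 → ok
  c2: data parity 0, sent cp 0 → ok
  c3: data parity 0, sent cp 0 → ok
Exactly one row (r0) and one column (c0) fail → the flipped bit is at their intersection.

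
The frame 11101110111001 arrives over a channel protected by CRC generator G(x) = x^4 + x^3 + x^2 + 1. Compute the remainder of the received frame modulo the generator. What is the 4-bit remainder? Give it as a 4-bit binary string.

0000

Modulo-2 division of 11101110111001 by 11101:
  pos 0: 11101 XOR 11101 = 00000
  pos 5: 11011 XOR 11101 = 00110
  pos 7: 11010 XOR 11101 = 00111
  pos 9: 11101 XOR 11101 = 00000
Remainder = 0000 (zero — the frame passes the CRC check).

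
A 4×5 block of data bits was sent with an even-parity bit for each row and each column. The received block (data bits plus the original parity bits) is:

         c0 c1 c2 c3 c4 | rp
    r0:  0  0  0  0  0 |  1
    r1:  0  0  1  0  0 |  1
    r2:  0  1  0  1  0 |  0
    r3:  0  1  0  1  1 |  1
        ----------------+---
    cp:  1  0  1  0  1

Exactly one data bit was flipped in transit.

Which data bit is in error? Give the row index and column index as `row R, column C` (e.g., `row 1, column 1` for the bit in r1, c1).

Recompute each row's even parity and compare to rp:
  r0: data parity 0, sent rp 1 → mismatch
  r1: data parity 1, sent rp 1 → ok
  r2: data parity 0, sent rp 0 → ok
  r3: data parity 1, sent rp 1 → ok
Recompute each column's even parity and compare to cp:
  c0: data parity 0, sent cp 1 → mismatch
  c1: data parity 0, sent cp 0 → ok
  c2: data parity 1, sent cp 1 → ok
  c3: data parity 0, sent cp 0 → ok
  c4: data parity 1, sent cp 1 → ok
Exactly one row (r0) and one column (c0) fail → the flipped bit is at their intersection.

row 0, column 0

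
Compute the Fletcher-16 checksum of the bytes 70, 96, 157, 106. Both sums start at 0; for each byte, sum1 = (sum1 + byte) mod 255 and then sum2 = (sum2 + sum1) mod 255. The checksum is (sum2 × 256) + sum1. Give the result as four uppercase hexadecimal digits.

DFAE

Running sums (mod 255):
  after byte 0 (70): sum1=70, sum2=70
  after byte 1 (96): sum1=166, sum2=236
  after byte 2 (157): sum1=68, sum2=49
  after byte 3 (106): sum1=174, sum2=223
Checksum = sum2·256 + sum1 = 223·256 + 174 = 57262 = 0xDFAE.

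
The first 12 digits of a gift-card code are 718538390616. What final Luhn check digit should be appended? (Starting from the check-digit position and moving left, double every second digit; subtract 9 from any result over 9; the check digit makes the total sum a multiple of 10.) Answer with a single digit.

3

Partial digits right→left: 6 1 6 0 9 3 8 3 5 8 1 7
Double every second digit counting from the check-digit position (so the 1st, 3rd, 5th, ... of the partial from the right).
  doubled (with −9 where >9): 3 3 9 7 1 2 → sum 25
  kept as-is: 1 0 3 3 8 7 → sum 22
Total = 25 + 22 = 47.
Check digit = (10 − (47 mod 10)) mod 10 = 3.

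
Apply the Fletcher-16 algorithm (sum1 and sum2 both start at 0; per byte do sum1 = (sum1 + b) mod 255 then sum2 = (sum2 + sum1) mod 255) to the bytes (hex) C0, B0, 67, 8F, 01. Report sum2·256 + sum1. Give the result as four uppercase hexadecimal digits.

Running sums (mod 255):
  after byte 0 (C0): sum1=192, sum2=192
  after byte 1 (B0): sum1=113, sum2=50
  after byte 2 (67): sum1=216, sum2=11
  after byte 3 (8F): sum1=104, sum2=115
  after byte 4 (01): sum1=105, sum2=220
Checksum = sum2·256 + sum1 = 220·256 + 105 = 56425 = 0xDC69.

DC69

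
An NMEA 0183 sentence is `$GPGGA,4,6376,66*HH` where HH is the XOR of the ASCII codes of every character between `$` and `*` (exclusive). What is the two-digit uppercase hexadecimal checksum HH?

XOR the ASCII codes of the payload characters:
  'G' = 0x47 → acc = 0x47
  'P' = 0x50 → acc = 0x17
  'G' = 0x47 → acc = 0x50
  'G' = 0x47 → acc = 0x17
  'A' = 0x41 → acc = 0x56
  ',' = 0x2C → acc = 0x7A
  '4' = 0x34 → acc = 0x4E
  ',' = 0x2C → acc = 0x62
  '6' = 0x36 → acc = 0x54
  '3' = 0x33 → acc = 0x67
  '7' = 0x37 → acc = 0x50
  '6' = 0x36 → acc = 0x66
  ',' = 0x2C → acc = 0x4A
  '6' = 0x36 → acc = 0x7C
  '6' = 0x36 → acc = 0x4A
Checksum = 0x4A.

4A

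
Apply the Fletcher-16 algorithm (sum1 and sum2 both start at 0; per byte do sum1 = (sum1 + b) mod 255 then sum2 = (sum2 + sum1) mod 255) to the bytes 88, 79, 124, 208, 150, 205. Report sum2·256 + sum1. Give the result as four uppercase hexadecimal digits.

FD59

Running sums (mod 255):
  after byte 0 (88): sum1=88, sum2=88
  after byte 1 (79): sum1=167, sum2=0
  after byte 2 (124): sum1=36, sum2=36
  after byte 3 (208): sum1=244, sum2=25
  after byte 4 (150): sum1=139, sum2=164
  after byte 5 (205): sum1=89, sum2=253
Checksum = sum2·256 + sum1 = 253·256 + 89 = 64857 = 0xFD59.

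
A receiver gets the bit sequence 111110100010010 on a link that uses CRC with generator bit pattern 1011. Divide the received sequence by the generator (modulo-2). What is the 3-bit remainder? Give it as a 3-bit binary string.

000

Modulo-2 division of 111110100010010 by 1011:
  pos 0: 1111 XOR 1011 = 0100
  pos 1: 1001 XOR 1011 = 0010
  pos 3: 1001 XOR 1011 = 0010
  pos 5: 1000 XOR 1011 = 0011
  pos 7: 1101 XOR 1011 = 0110
  pos 8: 1100 XOR 1011 = 0111
  pos 9: 1110 XOR 1011 = 0101
  pos 10: 1011 XOR 1011 = 0000
Remainder = 000 (zero — the frame passes the CRC check).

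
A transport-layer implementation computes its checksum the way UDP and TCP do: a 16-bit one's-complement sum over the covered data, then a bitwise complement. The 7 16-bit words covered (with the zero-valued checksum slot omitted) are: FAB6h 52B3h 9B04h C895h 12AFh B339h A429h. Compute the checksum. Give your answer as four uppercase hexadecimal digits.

One's-complement addition (fold any carry out of bit 15 back into bit 0):
  0xFAB6 + 0x52B3 = 0x14D69 → wrap carry → 0x4D6A
  0x4D6A + 0x9B04 = 0x0E86E
  0xE86E + 0xC895 = 0x1B103 → wrap carry → 0xB104
  0xB104 + 0x12AF = 0x0C3B3
  0xC3B3 + 0xB339 = 0x176EC → wrap carry → 0x76ED
  0x76ED + 0xA429 = 0x11B16 → wrap carry → 0x1B17
One's-complement sum = 0x1B17.
Checksum = ~0x1B17 & 0xFFFF = 0xE4E8.

E4E8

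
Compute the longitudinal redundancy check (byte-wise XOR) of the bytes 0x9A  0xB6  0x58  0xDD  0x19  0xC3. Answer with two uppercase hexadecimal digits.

XOR the bytes together:
  start with 0x9A
  0x9A ⊕ 0xB6 = 0x2C
  0x2C ⊕ 0x58 = 0x74
  0x74 ⊕ 0xDD = 0xA9
  0xA9 ⊕ 0x19 = 0xB0
  0xB0 ⊕ 0xC3 = 0x73

73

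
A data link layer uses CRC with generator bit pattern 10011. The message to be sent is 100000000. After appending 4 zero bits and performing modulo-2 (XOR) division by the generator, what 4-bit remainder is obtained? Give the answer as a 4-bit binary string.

1111

Append 4 zeros: 1000000000000. Divide by 10011 (XOR where the leading bit is 1):
  pos 0: 10000 XOR 10011 = 00011
  pos 3: 11000 XOR 10011 = 01011
  pos 4: 10110 XOR 10011 = 00101
  pos 6: 10100 XOR 10011 = 00111
  pos 8: 11100 XOR 10011 = 01111
Remainder (last 4 bits) = 1111. This is the CRC / FCS.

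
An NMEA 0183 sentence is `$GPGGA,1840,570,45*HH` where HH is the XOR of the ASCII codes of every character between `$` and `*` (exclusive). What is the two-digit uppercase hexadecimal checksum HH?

XOR the ASCII codes of the payload characters:
  'G' = 0x47 → acc = 0x47
  'P' = 0x50 → acc = 0x17
  'G' = 0x47 → acc = 0x50
  'G' = 0x47 → acc = 0x17
  'A' = 0x41 → acc = 0x56
  ',' = 0x2C → acc = 0x7A
  '1' = 0x31 → acc = 0x4B
  '8' = 0x38 → acc = 0x73
  '4' = 0x34 → acc = 0x47
  '0' = 0x30 → acc = 0x77
  ',' = 0x2C → acc = 0x5B
  '5' = 0x35 → acc = 0x6E
  '7' = 0x37 → acc = 0x59
  '0' = 0x30 → acc = 0x69
  ',' = 0x2C → acc = 0x45
  '4' = 0x34 → acc = 0x71
  '5' = 0x35 → acc = 0x44
Checksum = 0x44.

44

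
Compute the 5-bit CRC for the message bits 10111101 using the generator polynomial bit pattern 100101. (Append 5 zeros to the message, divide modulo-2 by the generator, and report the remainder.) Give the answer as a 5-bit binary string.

Append 5 zeros: 1011110100000. Divide by 100101 (XOR where the leading bit is 1):
  pos 0: 101111 XOR 100101 = 001010
  pos 2: 101001 XOR 100101 = 001100
  pos 4: 110000 XOR 100101 = 010101
  pos 5: 101010 XOR 100101 = 001111
  pos 7: 111100 XOR 100101 = 011001
Remainder (last 5 bits) = 11001. This is the CRC / FCS.

11001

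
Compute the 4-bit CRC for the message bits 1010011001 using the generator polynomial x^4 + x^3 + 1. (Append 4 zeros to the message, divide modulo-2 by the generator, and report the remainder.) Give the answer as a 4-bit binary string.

1011

Append 4 zeros: 10100110010000. Divide by 11001 (XOR where the leading bit is 1):
  pos 0: 10100 XOR 11001 = 01101
  pos 1: 11011 XOR 11001 = 00010
  pos 4: 10100 XOR 11001 = 01101
  pos 5: 11011 XOR 11001 = 00010
  pos 8: 10000 XOR 11001 = 01001
  pos 9: 10010 XOR 11001 = 01011
Remainder (last 4 bits) = 1011. This is the CRC / FCS.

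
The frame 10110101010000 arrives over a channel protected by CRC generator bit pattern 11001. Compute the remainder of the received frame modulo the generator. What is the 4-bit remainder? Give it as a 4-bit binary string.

1001

Modulo-2 division of 10110101010000 by 11001:
  pos 0: 10110 XOR 11001 = 01111
  pos 1: 11111 XOR 11001 = 00110
  pos 3: 11001 XOR 11001 = 00000
  pos 9: 10000 XOR 11001 = 01001
Remainder = 1001 (nonzero — an error is detected).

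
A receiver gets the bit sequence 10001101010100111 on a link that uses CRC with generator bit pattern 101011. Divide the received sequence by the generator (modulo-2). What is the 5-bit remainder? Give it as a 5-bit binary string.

00010

Modulo-2 division of 10001101010100111 by 101011:
  pos 0: 100011 XOR 101011 = 001000
  pos 2: 100001 XOR 101011 = 001010
  pos 4: 101001 XOR 101011 = 000010
  pos 8: 100100 XOR 101011 = 001111
  pos 10: 111111 XOR 101011 = 010100
  pos 11: 101001 XOR 101011 = 000010
Remainder = 00010 (nonzero — an error is detected).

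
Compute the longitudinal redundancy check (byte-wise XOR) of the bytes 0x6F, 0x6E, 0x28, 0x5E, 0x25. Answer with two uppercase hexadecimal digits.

XOR the bytes together:
  start with 0x6F
  0x6F ⊕ 0x6E = 0x01
  0x01 ⊕ 0x28 = 0x29
  0x29 ⊕ 0x5E = 0x77
  0x77 ⊕ 0x25 = 0x52

52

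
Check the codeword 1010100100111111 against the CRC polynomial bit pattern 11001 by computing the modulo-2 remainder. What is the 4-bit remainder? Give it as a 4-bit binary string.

1001

Modulo-2 division of 1010100100111111 by 11001:
  pos 0: 10101 XOR 11001 = 01100
  pos 1: 11000 XOR 11001 = 00001
  pos 5: 10100 XOR 11001 = 01101
  pos 6: 11011 XOR 11001 = 00010
  pos 9: 10111 XOR 11001 = 01110
  pos 10: 11101 XOR 11001 = 00100
Remainder = 1001 (nonzero — an error is detected).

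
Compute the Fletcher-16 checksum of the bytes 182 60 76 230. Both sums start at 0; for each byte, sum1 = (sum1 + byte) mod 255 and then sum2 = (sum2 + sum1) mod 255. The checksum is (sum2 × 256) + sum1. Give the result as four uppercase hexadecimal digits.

Running sums (mod 255):
  after byte 0 (182): sum1=182, sum2=182
  after byte 1 (60): sum1=242, sum2=169
  after byte 2 (76): sum1=63, sum2=232
  after byte 3 (230): sum1=38, sum2=15
Checksum = sum2·256 + sum1 = 15·256 + 38 = 3878 = 0x0F26.

0F26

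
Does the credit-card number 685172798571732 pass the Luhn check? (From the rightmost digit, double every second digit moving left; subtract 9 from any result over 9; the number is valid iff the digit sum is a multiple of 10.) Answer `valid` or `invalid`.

From the right, keep odd positions and double even positions (subtract 9 from any doubled value over 9):
  doubled (positions 2,4,...): 6 2 1 9 4 2 7 → sum 31
  kept (positions 1,3,...): 2 7 7 8 7 7 5 6 → sum 49
Total = 80.
80 mod 10 = 0, so the number is valid.

valid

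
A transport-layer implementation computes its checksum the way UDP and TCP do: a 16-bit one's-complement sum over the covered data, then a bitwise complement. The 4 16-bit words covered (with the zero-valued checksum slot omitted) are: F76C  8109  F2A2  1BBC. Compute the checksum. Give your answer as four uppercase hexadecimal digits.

One's-complement addition (fold any carry out of bit 15 back into bit 0):
  0xF76C + 0x8109 = 0x17875 → wrap carry → 0x7876
  0x7876 + 0xF2A2 = 0x16B18 → wrap carry → 0x6B19
  0x6B19 + 0x1BBC = 0x086D5
One's-complement sum = 0x86D5.
Checksum = ~0x86D5 & 0xFFFF = 0x792A.

792A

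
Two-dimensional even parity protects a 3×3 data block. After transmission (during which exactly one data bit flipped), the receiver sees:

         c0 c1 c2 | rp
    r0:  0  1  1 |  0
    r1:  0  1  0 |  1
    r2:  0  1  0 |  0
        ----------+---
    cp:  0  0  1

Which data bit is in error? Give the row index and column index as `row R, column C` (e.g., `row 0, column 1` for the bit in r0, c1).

row 2, column 1

Recompute each row's even parity and compare to rp:
  r0: data parity 0, sent rp 0 → ok
  r1: data parity 1, sent rp 1 → ok
  r2: data parity 1, sent rp 0 → mismatch
Recompute each column's even parity and compare to cp:
  c0: data parity 0, sent cp 0 → ok
  c1: data parity 1, sent cp 0 → mismatch
  c2: data parity 1, sent cp 1 → ok
Exactly one row (r2) and one column (c1) fail → the flipped bit is at their intersection.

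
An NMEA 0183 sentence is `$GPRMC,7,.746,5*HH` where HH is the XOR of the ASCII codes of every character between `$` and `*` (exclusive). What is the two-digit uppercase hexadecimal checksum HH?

7E

XOR the ASCII codes of the payload characters:
  'G' = 0x47 → acc = 0x47
  'P' = 0x50 → acc = 0x17
  'R' = 0x52 → acc = 0x45
  'M' = 0x4D → acc = 0x08
  'C' = 0x43 → acc = 0x4B
  ',' = 0x2C → acc = 0x67
  '7' = 0x37 → acc = 0x50
  ',' = 0x2C → acc = 0x7C
  '.' = 0x2E → acc = 0x52
  '7' = 0x37 → acc = 0x65
  '4' = 0x34 → acc = 0x51
  '6' = 0x36 → acc = 0x67
  ',' = 0x2C → acc = 0x4B
  '5' = 0x35 → acc = 0x7E
Checksum = 0x7E.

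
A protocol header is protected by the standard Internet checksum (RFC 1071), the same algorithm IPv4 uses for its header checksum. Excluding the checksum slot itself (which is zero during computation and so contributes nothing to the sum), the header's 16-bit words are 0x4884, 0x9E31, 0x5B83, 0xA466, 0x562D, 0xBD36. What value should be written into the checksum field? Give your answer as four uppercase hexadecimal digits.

05FC

One's-complement addition (fold any carry out of bit 15 back into bit 0):
  0x4884 + 0x9E31 = 0x0E6B5
  0xE6B5 + 0x5B83 = 0x14238 → wrap carry → 0x4239
  0x4239 + 0xA466 = 0x0E69F
  0xE69F + 0x562D = 0x13CCC → wrap carry → 0x3CCD
  0x3CCD + 0xBD36 = 0x0FA03
One's-complement sum = 0xFA03.
Checksum = ~0xFA03 & 0xFFFF = 0x05FC.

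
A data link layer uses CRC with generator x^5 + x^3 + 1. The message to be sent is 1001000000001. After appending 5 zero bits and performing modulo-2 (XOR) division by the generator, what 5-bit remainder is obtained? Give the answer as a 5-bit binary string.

Append 5 zeros: 100100000000100000. Divide by 101001 (XOR where the leading bit is 1):
  pos 0: 100100 XOR 101001 = 001101
  pos 2: 110100 XOR 101001 = 011101
  pos 3: 111010 XOR 101001 = 010011
  pos 4: 100110 XOR 101001 = 001111
  pos 6: 111100 XOR 101001 = 010101
  pos 7: 101011 XOR 101001 = 000010
  pos 11: 100000 XOR 101001 = 001001
Remainder (last 5 bits) = 10010. This is the CRC / FCS.

10010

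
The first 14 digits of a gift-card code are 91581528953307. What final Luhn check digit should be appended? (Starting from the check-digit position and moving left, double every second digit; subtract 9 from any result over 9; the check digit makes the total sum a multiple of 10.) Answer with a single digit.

Partial digits right→left: 7 0 3 3 5 9 8 2 5 1 8 5 1 9
Double every second digit counting from the check-digit position (so the 1st, 3rd, 5th, ... of the partial from the right).
  doubled (with −9 where >9): 5 6 1 7 1 7 2 → sum 29
  kept as-is: 0 3 9 2 1 5 9 → sum 29
Total = 29 + 29 = 58.
Check digit = (10 − (58 mod 10)) mod 10 = 2.

2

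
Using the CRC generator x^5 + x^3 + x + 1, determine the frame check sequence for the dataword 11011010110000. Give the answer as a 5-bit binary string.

01101

Append 5 zeros: 1101101011000000000. Divide by 101011 (XOR where the leading bit is 1):
  pos 0: 110110 XOR 101011 = 011101
  pos 1: 111011 XOR 101011 = 010000
  pos 2: 100000 XOR 101011 = 001011
  pos 4: 101111 XOR 101011 = 000100
  pos 7: 100000 XOR 101011 = 001011
  pos 9: 101100 XOR 101011 = 000111
  pos 12: 111000 XOR 101011 = 010011
  pos 13: 100110 XOR 101011 = 001101
Remainder (last 5 bits) = 01101. This is the CRC / FCS.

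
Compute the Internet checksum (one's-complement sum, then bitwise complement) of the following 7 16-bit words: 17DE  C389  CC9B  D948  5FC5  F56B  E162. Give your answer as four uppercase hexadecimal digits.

One's-complement addition (fold any carry out of bit 15 back into bit 0):
  0x17DE + 0xC389 = 0x0DB67
  0xDB67 + 0xCC9B = 0x1A802 → wrap carry → 0xA803
  0xA803 + 0xD948 = 0x1814B → wrap carry → 0x814C
  0x814C + 0x5FC5 = 0x0E111
  0xE111 + 0xF56B = 0x1D67C → wrap carry → 0xD67D
  0xD67D + 0xE162 = 0x1B7DF → wrap carry → 0xB7E0
One's-complement sum = 0xB7E0.
Checksum = ~0xB7E0 & 0xFFFF = 0x481F.

481F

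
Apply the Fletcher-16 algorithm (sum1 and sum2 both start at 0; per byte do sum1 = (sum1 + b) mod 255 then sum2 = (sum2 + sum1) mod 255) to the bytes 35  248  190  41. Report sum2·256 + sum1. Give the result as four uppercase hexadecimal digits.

1E04

Running sums (mod 255):
  after byte 0 (35): sum1=35, sum2=35
  after byte 1 (248): sum1=28, sum2=63
  after byte 2 (190): sum1=218, sum2=26
  after byte 3 (41): sum1=4, sum2=30
Checksum = sum2·256 + sum1 = 30·256 + 4 = 7684 = 0x1E04.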